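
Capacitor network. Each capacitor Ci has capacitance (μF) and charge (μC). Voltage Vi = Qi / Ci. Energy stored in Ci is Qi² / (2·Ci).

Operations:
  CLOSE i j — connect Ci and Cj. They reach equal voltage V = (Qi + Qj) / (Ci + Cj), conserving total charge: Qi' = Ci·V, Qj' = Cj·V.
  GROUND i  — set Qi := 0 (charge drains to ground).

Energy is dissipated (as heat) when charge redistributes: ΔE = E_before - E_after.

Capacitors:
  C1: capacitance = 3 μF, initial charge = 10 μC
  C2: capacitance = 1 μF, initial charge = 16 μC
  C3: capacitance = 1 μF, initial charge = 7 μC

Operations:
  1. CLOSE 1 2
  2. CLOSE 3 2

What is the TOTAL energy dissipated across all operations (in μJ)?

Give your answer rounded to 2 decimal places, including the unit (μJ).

Initial: C1(3μF, Q=10μC, V=3.33V), C2(1μF, Q=16μC, V=16.00V), C3(1μF, Q=7μC, V=7.00V)
Op 1: CLOSE 1-2: Q_total=26.00, C_total=4.00, V=6.50; Q1=19.50, Q2=6.50; dissipated=60.167
Op 2: CLOSE 3-2: Q_total=13.50, C_total=2.00, V=6.75; Q3=6.75, Q2=6.75; dissipated=0.062
Total dissipated: 60.229 μJ

Answer: 60.23 μJ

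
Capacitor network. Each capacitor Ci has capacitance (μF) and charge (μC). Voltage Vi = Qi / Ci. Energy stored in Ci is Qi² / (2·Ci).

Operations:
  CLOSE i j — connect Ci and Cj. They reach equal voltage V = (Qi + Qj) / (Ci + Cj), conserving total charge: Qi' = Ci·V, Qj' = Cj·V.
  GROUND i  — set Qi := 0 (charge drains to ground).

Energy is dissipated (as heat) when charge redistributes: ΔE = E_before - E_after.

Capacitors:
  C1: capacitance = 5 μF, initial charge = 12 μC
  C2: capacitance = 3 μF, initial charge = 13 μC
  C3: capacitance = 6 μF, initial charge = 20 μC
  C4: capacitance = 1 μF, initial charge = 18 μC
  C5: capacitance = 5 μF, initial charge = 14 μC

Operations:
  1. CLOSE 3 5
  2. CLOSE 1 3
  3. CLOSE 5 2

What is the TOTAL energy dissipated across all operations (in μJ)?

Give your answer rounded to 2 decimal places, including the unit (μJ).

Answer: 2.49 μJ

Derivation:
Initial: C1(5μF, Q=12μC, V=2.40V), C2(3μF, Q=13μC, V=4.33V), C3(6μF, Q=20μC, V=3.33V), C4(1μF, Q=18μC, V=18.00V), C5(5μF, Q=14μC, V=2.80V)
Op 1: CLOSE 3-5: Q_total=34.00, C_total=11.00, V=3.09; Q3=18.55, Q5=15.45; dissipated=0.388
Op 2: CLOSE 1-3: Q_total=30.55, C_total=11.00, V=2.78; Q1=13.88, Q3=16.66; dissipated=0.651
Op 3: CLOSE 5-2: Q_total=28.45, C_total=8.00, V=3.56; Q5=17.78, Q2=10.67; dissipated=1.447
Total dissipated: 2.486 μJ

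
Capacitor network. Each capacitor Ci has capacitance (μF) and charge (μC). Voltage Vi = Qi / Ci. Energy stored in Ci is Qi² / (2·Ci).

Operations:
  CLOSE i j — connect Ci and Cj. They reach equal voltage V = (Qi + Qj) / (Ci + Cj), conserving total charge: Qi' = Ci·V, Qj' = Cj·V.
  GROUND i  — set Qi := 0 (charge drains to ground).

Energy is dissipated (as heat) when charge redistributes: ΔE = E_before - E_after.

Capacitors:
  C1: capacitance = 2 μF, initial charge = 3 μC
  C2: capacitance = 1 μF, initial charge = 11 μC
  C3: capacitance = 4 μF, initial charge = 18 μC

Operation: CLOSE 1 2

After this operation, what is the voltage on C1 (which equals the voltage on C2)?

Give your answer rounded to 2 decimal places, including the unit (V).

Initial: C1(2μF, Q=3μC, V=1.50V), C2(1μF, Q=11μC, V=11.00V), C3(4μF, Q=18μC, V=4.50V)
Op 1: CLOSE 1-2: Q_total=14.00, C_total=3.00, V=4.67; Q1=9.33, Q2=4.67; dissipated=30.083

Answer: 4.67 V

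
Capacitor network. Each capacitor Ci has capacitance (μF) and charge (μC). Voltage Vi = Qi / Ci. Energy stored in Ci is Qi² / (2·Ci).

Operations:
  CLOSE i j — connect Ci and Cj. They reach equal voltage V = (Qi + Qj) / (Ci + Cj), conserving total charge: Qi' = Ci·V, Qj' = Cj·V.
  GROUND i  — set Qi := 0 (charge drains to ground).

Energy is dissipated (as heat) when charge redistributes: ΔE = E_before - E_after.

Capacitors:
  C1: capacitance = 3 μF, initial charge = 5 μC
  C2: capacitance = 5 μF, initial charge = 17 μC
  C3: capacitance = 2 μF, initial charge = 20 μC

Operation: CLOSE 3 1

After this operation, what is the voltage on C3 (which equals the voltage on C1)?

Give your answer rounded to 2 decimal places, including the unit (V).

Initial: C1(3μF, Q=5μC, V=1.67V), C2(5μF, Q=17μC, V=3.40V), C3(2μF, Q=20μC, V=10.00V)
Op 1: CLOSE 3-1: Q_total=25.00, C_total=5.00, V=5.00; Q3=10.00, Q1=15.00; dissipated=41.667

Answer: 5.00 V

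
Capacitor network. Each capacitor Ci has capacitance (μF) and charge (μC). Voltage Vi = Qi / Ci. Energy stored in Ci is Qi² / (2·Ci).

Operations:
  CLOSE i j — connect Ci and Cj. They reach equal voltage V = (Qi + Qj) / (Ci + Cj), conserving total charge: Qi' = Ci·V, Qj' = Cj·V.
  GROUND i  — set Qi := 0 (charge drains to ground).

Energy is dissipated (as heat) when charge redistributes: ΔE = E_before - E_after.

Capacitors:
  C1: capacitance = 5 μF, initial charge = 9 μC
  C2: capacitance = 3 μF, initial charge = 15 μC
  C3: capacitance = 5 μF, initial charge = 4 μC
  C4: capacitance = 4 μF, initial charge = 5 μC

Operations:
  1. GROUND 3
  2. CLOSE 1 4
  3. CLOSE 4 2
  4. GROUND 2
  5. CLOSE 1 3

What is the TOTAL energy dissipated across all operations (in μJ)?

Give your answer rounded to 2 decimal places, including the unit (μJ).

Answer: 28.92 μJ

Derivation:
Initial: C1(5μF, Q=9μC, V=1.80V), C2(3μF, Q=15μC, V=5.00V), C3(5μF, Q=4μC, V=0.80V), C4(4μF, Q=5μC, V=1.25V)
Op 1: GROUND 3: Q3=0; energy lost=1.600
Op 2: CLOSE 1-4: Q_total=14.00, C_total=9.00, V=1.56; Q1=7.78, Q4=6.22; dissipated=0.336
Op 3: CLOSE 4-2: Q_total=21.22, C_total=7.00, V=3.03; Q4=12.13, Q2=9.10; dissipated=10.169
Op 4: GROUND 2: Q2=0; energy lost=13.787
Op 5: CLOSE 1-3: Q_total=7.78, C_total=10.00, V=0.78; Q1=3.89, Q3=3.89; dissipated=3.025
Total dissipated: 28.917 μJ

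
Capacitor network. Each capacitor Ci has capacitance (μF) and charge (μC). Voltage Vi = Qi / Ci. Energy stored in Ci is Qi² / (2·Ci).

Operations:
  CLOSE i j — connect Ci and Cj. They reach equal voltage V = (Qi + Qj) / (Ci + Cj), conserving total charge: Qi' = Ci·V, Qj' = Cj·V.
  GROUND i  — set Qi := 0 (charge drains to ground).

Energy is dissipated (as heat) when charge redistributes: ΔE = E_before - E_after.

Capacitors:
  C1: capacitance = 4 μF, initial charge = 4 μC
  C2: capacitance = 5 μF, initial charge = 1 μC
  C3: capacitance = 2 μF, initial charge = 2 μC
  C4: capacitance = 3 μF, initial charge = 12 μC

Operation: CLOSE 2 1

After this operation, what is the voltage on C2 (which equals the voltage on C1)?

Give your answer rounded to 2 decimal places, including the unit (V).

Initial: C1(4μF, Q=4μC, V=1.00V), C2(5μF, Q=1μC, V=0.20V), C3(2μF, Q=2μC, V=1.00V), C4(3μF, Q=12μC, V=4.00V)
Op 1: CLOSE 2-1: Q_total=5.00, C_total=9.00, V=0.56; Q2=2.78, Q1=2.22; dissipated=0.711

Answer: 0.56 V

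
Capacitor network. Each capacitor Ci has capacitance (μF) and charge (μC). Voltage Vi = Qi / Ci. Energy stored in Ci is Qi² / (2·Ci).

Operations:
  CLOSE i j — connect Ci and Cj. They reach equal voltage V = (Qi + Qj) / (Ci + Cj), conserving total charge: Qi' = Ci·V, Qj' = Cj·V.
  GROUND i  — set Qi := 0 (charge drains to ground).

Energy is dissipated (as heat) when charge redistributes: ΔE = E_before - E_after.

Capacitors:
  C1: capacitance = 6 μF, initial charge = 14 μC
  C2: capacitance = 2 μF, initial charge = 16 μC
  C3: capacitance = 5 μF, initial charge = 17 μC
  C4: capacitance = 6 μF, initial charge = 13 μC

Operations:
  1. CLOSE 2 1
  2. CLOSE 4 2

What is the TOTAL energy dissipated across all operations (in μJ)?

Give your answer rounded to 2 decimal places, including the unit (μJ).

Initial: C1(6μF, Q=14μC, V=2.33V), C2(2μF, Q=16μC, V=8.00V), C3(5μF, Q=17μC, V=3.40V), C4(6μF, Q=13μC, V=2.17V)
Op 1: CLOSE 2-1: Q_total=30.00, C_total=8.00, V=3.75; Q2=7.50, Q1=22.50; dissipated=24.083
Op 2: CLOSE 4-2: Q_total=20.50, C_total=8.00, V=2.56; Q4=15.38, Q2=5.12; dissipated=1.880
Total dissipated: 25.964 μJ

Answer: 25.96 μJ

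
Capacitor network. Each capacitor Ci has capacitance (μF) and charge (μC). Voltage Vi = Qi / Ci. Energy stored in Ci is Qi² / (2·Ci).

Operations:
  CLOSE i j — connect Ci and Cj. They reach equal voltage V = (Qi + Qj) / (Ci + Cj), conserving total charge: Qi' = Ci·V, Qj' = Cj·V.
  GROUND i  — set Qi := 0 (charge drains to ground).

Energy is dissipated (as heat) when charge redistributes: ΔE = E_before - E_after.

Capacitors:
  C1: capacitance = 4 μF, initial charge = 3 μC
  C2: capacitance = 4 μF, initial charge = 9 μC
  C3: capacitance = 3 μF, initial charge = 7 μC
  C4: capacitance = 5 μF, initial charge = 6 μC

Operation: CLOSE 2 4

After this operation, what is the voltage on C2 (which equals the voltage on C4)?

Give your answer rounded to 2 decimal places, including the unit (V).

Initial: C1(4μF, Q=3μC, V=0.75V), C2(4μF, Q=9μC, V=2.25V), C3(3μF, Q=7μC, V=2.33V), C4(5μF, Q=6μC, V=1.20V)
Op 1: CLOSE 2-4: Q_total=15.00, C_total=9.00, V=1.67; Q2=6.67, Q4=8.33; dissipated=1.225

Answer: 1.67 V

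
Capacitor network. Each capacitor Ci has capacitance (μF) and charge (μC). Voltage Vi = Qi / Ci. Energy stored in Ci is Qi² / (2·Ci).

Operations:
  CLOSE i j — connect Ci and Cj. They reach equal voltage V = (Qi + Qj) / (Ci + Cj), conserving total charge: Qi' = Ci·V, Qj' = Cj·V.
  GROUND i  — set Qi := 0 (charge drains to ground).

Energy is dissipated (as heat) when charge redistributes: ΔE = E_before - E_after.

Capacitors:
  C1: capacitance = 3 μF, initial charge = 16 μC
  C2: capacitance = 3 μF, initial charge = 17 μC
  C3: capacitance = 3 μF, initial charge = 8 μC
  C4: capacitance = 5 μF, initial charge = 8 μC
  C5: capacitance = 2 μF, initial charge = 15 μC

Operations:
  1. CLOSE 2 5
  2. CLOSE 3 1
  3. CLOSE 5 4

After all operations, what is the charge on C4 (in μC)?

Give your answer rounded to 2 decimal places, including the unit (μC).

Answer: 14.86 μC

Derivation:
Initial: C1(3μF, Q=16μC, V=5.33V), C2(3μF, Q=17μC, V=5.67V), C3(3μF, Q=8μC, V=2.67V), C4(5μF, Q=8μC, V=1.60V), C5(2μF, Q=15μC, V=7.50V)
Op 1: CLOSE 2-5: Q_total=32.00, C_total=5.00, V=6.40; Q2=19.20, Q5=12.80; dissipated=2.017
Op 2: CLOSE 3-1: Q_total=24.00, C_total=6.00, V=4.00; Q3=12.00, Q1=12.00; dissipated=5.333
Op 3: CLOSE 5-4: Q_total=20.80, C_total=7.00, V=2.97; Q5=5.94, Q4=14.86; dissipated=16.457
Final charges: Q1=12.00, Q2=19.20, Q3=12.00, Q4=14.86, Q5=5.94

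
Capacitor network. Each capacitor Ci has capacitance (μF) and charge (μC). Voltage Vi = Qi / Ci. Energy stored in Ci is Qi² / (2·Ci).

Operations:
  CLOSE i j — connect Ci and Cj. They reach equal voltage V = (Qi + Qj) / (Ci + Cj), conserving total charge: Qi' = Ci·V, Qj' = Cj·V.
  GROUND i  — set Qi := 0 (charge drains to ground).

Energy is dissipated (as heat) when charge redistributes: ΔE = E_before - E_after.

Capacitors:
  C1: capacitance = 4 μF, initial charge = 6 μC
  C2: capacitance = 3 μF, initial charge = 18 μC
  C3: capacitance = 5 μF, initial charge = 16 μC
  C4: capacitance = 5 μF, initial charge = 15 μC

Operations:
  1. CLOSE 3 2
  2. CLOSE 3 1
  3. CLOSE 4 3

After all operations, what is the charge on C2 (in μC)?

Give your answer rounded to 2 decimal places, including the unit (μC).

Answer: 12.75 μC

Derivation:
Initial: C1(4μF, Q=6μC, V=1.50V), C2(3μF, Q=18μC, V=6.00V), C3(5μF, Q=16μC, V=3.20V), C4(5μF, Q=15μC, V=3.00V)
Op 1: CLOSE 3-2: Q_total=34.00, C_total=8.00, V=4.25; Q3=21.25, Q2=12.75; dissipated=7.350
Op 2: CLOSE 3-1: Q_total=27.25, C_total=9.00, V=3.03; Q3=15.14, Q1=12.11; dissipated=8.403
Op 3: CLOSE 4-3: Q_total=30.14, C_total=10.00, V=3.01; Q4=15.07, Q3=15.07; dissipated=0.001
Final charges: Q1=12.11, Q2=12.75, Q3=15.07, Q4=15.07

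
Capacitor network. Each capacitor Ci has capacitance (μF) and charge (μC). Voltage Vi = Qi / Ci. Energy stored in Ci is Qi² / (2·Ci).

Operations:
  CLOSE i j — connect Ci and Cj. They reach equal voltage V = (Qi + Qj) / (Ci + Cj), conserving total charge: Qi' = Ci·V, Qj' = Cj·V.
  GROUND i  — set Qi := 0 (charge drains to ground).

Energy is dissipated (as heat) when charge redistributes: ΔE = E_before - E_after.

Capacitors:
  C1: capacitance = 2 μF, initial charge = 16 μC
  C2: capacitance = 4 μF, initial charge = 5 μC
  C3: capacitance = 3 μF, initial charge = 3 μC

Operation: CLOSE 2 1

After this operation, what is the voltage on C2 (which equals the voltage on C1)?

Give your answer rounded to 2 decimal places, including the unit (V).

Initial: C1(2μF, Q=16μC, V=8.00V), C2(4μF, Q=5μC, V=1.25V), C3(3μF, Q=3μC, V=1.00V)
Op 1: CLOSE 2-1: Q_total=21.00, C_total=6.00, V=3.50; Q2=14.00, Q1=7.00; dissipated=30.375

Answer: 3.50 V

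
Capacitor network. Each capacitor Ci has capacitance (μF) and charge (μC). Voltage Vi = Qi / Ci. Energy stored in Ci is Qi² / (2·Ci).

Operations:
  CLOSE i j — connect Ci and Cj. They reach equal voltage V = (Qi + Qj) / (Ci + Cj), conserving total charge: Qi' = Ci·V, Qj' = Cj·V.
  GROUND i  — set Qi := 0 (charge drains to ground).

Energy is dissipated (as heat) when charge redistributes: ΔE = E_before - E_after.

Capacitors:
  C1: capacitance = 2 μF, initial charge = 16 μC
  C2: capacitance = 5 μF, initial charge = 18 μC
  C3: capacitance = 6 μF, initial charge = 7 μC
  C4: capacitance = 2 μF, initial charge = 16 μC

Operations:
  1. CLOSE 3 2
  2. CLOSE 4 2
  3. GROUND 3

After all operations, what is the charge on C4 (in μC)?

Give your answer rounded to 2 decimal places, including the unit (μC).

Answer: 7.82 μC

Derivation:
Initial: C1(2μF, Q=16μC, V=8.00V), C2(5μF, Q=18μC, V=3.60V), C3(6μF, Q=7μC, V=1.17V), C4(2μF, Q=16μC, V=8.00V)
Op 1: CLOSE 3-2: Q_total=25.00, C_total=11.00, V=2.27; Q3=13.64, Q2=11.36; dissipated=8.074
Op 2: CLOSE 4-2: Q_total=27.36, C_total=7.00, V=3.91; Q4=7.82, Q2=19.55; dissipated=23.430
Op 3: GROUND 3: Q3=0; energy lost=15.496
Final charges: Q1=16.00, Q2=19.55, Q3=0.00, Q4=7.82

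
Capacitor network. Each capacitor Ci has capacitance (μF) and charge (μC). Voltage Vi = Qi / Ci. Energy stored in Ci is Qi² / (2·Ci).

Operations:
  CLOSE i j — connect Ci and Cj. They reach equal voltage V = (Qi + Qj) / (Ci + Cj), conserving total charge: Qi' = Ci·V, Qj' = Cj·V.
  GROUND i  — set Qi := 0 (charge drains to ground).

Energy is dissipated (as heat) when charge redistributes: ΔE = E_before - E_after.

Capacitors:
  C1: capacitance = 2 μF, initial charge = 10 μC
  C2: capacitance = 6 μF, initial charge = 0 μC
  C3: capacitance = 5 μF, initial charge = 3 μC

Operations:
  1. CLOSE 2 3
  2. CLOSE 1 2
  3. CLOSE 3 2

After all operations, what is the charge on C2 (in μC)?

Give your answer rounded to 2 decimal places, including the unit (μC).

Answer: 5.50 μC

Derivation:
Initial: C1(2μF, Q=10μC, V=5.00V), C2(6μF, Q=0μC, V=0.00V), C3(5μF, Q=3μC, V=0.60V)
Op 1: CLOSE 2-3: Q_total=3.00, C_total=11.00, V=0.27; Q2=1.64, Q3=1.36; dissipated=0.491
Op 2: CLOSE 1-2: Q_total=11.64, C_total=8.00, V=1.45; Q1=2.91, Q2=8.73; dissipated=16.760
Op 3: CLOSE 3-2: Q_total=10.09, C_total=11.00, V=0.92; Q3=4.59, Q2=5.50; dissipated=1.905
Final charges: Q1=2.91, Q2=5.50, Q3=4.59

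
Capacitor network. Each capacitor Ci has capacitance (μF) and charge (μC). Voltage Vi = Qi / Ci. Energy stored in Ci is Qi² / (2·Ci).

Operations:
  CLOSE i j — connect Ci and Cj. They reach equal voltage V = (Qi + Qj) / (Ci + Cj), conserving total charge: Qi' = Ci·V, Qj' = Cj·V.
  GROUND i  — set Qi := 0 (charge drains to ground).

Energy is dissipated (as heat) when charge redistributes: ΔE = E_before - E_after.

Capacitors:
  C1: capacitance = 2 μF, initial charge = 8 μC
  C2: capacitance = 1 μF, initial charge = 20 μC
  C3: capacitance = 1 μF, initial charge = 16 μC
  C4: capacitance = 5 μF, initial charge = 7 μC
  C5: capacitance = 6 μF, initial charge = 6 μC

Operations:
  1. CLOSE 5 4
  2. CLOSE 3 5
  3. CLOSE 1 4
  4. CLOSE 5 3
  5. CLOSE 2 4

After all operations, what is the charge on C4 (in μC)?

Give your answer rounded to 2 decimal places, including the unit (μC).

Initial: C1(2μF, Q=8μC, V=4.00V), C2(1μF, Q=20μC, V=20.00V), C3(1μF, Q=16μC, V=16.00V), C4(5μF, Q=7μC, V=1.40V), C5(6μF, Q=6μC, V=1.00V)
Op 1: CLOSE 5-4: Q_total=13.00, C_total=11.00, V=1.18; Q5=7.09, Q4=5.91; dissipated=0.218
Op 2: CLOSE 3-5: Q_total=23.09, C_total=7.00, V=3.30; Q3=3.30, Q5=19.79; dissipated=94.105
Op 3: CLOSE 1-4: Q_total=13.91, C_total=7.00, V=1.99; Q1=3.97, Q4=9.94; dissipated=5.673
Op 4: CLOSE 5-3: Q_total=23.09, C_total=7.00, V=3.30; Q5=19.79, Q3=3.30; dissipated=0.000
Op 5: CLOSE 2-4: Q_total=29.94, C_total=6.00, V=4.99; Q2=4.99, Q4=24.95; dissipated=135.195
Final charges: Q1=3.97, Q2=4.99, Q3=3.30, Q4=24.95, Q5=19.79

Answer: 24.95 μC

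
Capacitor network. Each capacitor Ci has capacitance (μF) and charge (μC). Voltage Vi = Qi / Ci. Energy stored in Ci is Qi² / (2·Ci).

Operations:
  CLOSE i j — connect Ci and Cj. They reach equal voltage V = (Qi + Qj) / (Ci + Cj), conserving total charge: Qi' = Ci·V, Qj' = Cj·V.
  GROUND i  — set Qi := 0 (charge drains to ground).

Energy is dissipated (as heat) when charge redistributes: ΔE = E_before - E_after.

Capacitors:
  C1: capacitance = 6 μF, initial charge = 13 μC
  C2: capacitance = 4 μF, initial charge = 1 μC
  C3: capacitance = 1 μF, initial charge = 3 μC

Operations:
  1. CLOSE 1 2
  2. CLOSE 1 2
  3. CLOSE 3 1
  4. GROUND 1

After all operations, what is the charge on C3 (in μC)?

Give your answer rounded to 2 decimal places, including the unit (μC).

Initial: C1(6μF, Q=13μC, V=2.17V), C2(4μF, Q=1μC, V=0.25V), C3(1μF, Q=3μC, V=3.00V)
Op 1: CLOSE 1-2: Q_total=14.00, C_total=10.00, V=1.40; Q1=8.40, Q2=5.60; dissipated=4.408
Op 2: CLOSE 1-2: Q_total=14.00, C_total=10.00, V=1.40; Q1=8.40, Q2=5.60; dissipated=0.000
Op 3: CLOSE 3-1: Q_total=11.40, C_total=7.00, V=1.63; Q3=1.63, Q1=9.77; dissipated=1.097
Op 4: GROUND 1: Q1=0; energy lost=7.957
Final charges: Q1=0.00, Q2=5.60, Q3=1.63

Answer: 1.63 μC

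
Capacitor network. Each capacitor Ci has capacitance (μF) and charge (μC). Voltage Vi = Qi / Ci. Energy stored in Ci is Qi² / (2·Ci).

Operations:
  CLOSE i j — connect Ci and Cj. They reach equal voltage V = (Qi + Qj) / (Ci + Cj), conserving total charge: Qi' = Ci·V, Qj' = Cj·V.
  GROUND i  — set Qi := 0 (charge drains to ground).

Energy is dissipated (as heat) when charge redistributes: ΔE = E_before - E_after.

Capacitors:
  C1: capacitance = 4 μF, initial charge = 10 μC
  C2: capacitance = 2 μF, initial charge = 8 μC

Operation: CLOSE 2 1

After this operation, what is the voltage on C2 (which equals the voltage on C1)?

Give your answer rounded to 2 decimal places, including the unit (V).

Answer: 3.00 V

Derivation:
Initial: C1(4μF, Q=10μC, V=2.50V), C2(2μF, Q=8μC, V=4.00V)
Op 1: CLOSE 2-1: Q_total=18.00, C_total=6.00, V=3.00; Q2=6.00, Q1=12.00; dissipated=1.500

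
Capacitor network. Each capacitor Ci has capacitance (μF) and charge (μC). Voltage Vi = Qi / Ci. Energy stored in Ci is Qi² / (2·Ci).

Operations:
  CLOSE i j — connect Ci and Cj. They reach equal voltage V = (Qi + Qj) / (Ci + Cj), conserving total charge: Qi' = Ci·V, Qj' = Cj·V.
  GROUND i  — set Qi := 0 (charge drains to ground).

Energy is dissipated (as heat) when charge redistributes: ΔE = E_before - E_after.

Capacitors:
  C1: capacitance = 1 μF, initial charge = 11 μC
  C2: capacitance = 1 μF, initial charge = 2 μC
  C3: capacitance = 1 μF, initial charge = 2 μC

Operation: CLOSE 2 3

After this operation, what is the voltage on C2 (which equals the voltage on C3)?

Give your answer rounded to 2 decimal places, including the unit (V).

Answer: 2.00 V

Derivation:
Initial: C1(1μF, Q=11μC, V=11.00V), C2(1μF, Q=2μC, V=2.00V), C3(1μF, Q=2μC, V=2.00V)
Op 1: CLOSE 2-3: Q_total=4.00, C_total=2.00, V=2.00; Q2=2.00, Q3=2.00; dissipated=0.000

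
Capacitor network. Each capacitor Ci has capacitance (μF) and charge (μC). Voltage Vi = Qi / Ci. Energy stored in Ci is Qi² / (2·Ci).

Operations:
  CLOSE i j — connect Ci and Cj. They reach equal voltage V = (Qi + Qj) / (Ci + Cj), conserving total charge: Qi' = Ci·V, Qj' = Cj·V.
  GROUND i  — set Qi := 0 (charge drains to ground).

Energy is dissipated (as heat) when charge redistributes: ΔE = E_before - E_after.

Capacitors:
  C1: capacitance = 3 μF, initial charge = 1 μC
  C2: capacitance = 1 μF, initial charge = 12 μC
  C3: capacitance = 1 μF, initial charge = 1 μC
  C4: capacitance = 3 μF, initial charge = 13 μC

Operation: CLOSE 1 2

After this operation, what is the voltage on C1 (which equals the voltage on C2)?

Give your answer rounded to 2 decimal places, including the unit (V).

Answer: 3.25 V

Derivation:
Initial: C1(3μF, Q=1μC, V=0.33V), C2(1μF, Q=12μC, V=12.00V), C3(1μF, Q=1μC, V=1.00V), C4(3μF, Q=13μC, V=4.33V)
Op 1: CLOSE 1-2: Q_total=13.00, C_total=4.00, V=3.25; Q1=9.75, Q2=3.25; dissipated=51.042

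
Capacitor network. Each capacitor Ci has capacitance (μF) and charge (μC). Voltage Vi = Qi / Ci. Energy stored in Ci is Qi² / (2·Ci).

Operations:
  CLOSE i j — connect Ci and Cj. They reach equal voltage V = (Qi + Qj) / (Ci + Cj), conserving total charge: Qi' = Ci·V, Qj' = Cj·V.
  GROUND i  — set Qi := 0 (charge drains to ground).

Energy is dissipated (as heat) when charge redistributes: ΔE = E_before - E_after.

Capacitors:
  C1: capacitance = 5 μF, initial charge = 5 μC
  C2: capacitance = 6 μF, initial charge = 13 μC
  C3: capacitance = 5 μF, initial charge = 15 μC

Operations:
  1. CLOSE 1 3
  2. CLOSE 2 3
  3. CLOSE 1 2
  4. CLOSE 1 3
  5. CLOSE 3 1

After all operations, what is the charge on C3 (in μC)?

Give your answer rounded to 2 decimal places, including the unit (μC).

Initial: C1(5μF, Q=5μC, V=1.00V), C2(6μF, Q=13μC, V=2.17V), C3(5μF, Q=15μC, V=3.00V)
Op 1: CLOSE 1-3: Q_total=20.00, C_total=10.00, V=2.00; Q1=10.00, Q3=10.00; dissipated=5.000
Op 2: CLOSE 2-3: Q_total=23.00, C_total=11.00, V=2.09; Q2=12.55, Q3=10.45; dissipated=0.038
Op 3: CLOSE 1-2: Q_total=22.55, C_total=11.00, V=2.05; Q1=10.25, Q2=12.30; dissipated=0.011
Op 4: CLOSE 1-3: Q_total=20.70, C_total=10.00, V=2.07; Q1=10.35, Q3=10.35; dissipated=0.002
Op 5: CLOSE 3-1: Q_total=20.70, C_total=10.00, V=2.07; Q3=10.35, Q1=10.35; dissipated=0.000
Final charges: Q1=10.35, Q2=12.30, Q3=10.35

Answer: 10.35 μC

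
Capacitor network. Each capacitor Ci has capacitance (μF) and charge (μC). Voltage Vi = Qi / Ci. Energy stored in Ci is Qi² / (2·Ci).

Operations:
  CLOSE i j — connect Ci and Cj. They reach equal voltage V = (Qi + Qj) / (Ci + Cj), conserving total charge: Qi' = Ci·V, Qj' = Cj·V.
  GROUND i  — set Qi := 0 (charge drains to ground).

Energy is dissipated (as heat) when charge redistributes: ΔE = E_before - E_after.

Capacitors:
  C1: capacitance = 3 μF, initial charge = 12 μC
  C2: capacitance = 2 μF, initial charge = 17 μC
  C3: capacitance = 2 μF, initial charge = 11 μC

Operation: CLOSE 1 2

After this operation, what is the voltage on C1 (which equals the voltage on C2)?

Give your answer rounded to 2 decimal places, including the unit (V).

Initial: C1(3μF, Q=12μC, V=4.00V), C2(2μF, Q=17μC, V=8.50V), C3(2μF, Q=11μC, V=5.50V)
Op 1: CLOSE 1-2: Q_total=29.00, C_total=5.00, V=5.80; Q1=17.40, Q2=11.60; dissipated=12.150

Answer: 5.80 V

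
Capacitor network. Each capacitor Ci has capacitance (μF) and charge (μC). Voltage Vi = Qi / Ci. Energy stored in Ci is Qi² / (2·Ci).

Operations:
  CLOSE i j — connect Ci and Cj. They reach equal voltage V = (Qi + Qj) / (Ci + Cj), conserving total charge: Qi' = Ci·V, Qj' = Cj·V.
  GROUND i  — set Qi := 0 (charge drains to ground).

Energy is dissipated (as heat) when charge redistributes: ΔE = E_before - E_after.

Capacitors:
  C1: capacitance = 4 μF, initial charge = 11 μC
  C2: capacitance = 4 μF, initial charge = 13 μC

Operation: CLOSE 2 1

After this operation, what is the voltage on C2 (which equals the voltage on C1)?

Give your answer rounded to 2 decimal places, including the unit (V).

Answer: 3.00 V

Derivation:
Initial: C1(4μF, Q=11μC, V=2.75V), C2(4μF, Q=13μC, V=3.25V)
Op 1: CLOSE 2-1: Q_total=24.00, C_total=8.00, V=3.00; Q2=12.00, Q1=12.00; dissipated=0.250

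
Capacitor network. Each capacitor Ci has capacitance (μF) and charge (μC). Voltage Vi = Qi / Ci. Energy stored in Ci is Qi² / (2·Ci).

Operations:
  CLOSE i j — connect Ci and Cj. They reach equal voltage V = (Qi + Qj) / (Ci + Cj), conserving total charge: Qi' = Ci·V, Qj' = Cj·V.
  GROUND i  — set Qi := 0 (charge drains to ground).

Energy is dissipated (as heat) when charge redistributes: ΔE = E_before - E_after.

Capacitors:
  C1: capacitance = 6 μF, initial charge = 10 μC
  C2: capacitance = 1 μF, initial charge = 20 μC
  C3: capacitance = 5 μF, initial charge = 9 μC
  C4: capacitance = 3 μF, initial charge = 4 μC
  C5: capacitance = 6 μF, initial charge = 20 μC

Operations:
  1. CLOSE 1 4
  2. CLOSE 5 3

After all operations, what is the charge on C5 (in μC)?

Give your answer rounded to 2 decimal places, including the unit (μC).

Initial: C1(6μF, Q=10μC, V=1.67V), C2(1μF, Q=20μC, V=20.00V), C3(5μF, Q=9μC, V=1.80V), C4(3μF, Q=4μC, V=1.33V), C5(6μF, Q=20μC, V=3.33V)
Op 1: CLOSE 1-4: Q_total=14.00, C_total=9.00, V=1.56; Q1=9.33, Q4=4.67; dissipated=0.111
Op 2: CLOSE 5-3: Q_total=29.00, C_total=11.00, V=2.64; Q5=15.82, Q3=13.18; dissipated=3.206
Final charges: Q1=9.33, Q2=20.00, Q3=13.18, Q4=4.67, Q5=15.82

Answer: 15.82 μC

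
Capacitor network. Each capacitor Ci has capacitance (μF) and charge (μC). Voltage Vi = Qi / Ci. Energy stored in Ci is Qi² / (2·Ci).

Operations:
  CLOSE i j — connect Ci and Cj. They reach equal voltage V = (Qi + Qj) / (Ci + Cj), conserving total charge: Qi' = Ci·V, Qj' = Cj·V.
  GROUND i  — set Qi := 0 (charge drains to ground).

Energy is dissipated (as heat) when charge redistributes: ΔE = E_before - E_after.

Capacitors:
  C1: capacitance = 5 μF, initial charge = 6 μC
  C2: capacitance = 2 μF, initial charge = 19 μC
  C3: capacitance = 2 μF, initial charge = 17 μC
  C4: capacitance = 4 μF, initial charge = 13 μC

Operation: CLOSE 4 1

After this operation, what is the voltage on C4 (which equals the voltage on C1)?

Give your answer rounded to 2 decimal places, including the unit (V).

Answer: 2.11 V

Derivation:
Initial: C1(5μF, Q=6μC, V=1.20V), C2(2μF, Q=19μC, V=9.50V), C3(2μF, Q=17μC, V=8.50V), C4(4μF, Q=13μC, V=3.25V)
Op 1: CLOSE 4-1: Q_total=19.00, C_total=9.00, V=2.11; Q4=8.44, Q1=10.56; dissipated=4.669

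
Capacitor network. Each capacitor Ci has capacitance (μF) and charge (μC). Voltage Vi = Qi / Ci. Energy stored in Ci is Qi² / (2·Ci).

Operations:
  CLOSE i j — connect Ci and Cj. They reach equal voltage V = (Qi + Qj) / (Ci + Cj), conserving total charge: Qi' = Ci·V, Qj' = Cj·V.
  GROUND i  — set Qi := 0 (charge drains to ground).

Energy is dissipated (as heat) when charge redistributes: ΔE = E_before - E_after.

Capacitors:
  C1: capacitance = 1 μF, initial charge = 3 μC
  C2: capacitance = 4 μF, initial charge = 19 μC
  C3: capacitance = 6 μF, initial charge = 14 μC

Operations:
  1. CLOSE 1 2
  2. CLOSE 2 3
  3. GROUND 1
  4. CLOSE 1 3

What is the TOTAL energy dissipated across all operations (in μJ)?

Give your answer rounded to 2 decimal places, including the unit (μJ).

Answer: 20.31 μJ

Derivation:
Initial: C1(1μF, Q=3μC, V=3.00V), C2(4μF, Q=19μC, V=4.75V), C3(6μF, Q=14μC, V=2.33V)
Op 1: CLOSE 1-2: Q_total=22.00, C_total=5.00, V=4.40; Q1=4.40, Q2=17.60; dissipated=1.225
Op 2: CLOSE 2-3: Q_total=31.60, C_total=10.00, V=3.16; Q2=12.64, Q3=18.96; dissipated=5.125
Op 3: GROUND 1: Q1=0; energy lost=9.680
Op 4: CLOSE 1-3: Q_total=18.96, C_total=7.00, V=2.71; Q1=2.71, Q3=16.25; dissipated=4.280
Total dissipated: 20.310 μJ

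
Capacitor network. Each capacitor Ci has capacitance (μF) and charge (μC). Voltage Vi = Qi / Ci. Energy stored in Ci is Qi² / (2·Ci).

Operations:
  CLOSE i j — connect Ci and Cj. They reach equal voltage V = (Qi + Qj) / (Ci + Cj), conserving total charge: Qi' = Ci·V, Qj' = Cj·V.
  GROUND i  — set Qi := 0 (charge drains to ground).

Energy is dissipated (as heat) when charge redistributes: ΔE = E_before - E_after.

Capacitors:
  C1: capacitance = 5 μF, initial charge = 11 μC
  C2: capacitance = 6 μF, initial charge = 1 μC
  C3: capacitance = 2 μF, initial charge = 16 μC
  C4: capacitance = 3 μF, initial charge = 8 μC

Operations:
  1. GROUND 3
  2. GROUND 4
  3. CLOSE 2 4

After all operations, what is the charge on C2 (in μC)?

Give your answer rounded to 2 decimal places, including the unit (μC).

Answer: 0.67 μC

Derivation:
Initial: C1(5μF, Q=11μC, V=2.20V), C2(6μF, Q=1μC, V=0.17V), C3(2μF, Q=16μC, V=8.00V), C4(3μF, Q=8μC, V=2.67V)
Op 1: GROUND 3: Q3=0; energy lost=64.000
Op 2: GROUND 4: Q4=0; energy lost=10.667
Op 3: CLOSE 2-4: Q_total=1.00, C_total=9.00, V=0.11; Q2=0.67, Q4=0.33; dissipated=0.028
Final charges: Q1=11.00, Q2=0.67, Q3=0.00, Q4=0.33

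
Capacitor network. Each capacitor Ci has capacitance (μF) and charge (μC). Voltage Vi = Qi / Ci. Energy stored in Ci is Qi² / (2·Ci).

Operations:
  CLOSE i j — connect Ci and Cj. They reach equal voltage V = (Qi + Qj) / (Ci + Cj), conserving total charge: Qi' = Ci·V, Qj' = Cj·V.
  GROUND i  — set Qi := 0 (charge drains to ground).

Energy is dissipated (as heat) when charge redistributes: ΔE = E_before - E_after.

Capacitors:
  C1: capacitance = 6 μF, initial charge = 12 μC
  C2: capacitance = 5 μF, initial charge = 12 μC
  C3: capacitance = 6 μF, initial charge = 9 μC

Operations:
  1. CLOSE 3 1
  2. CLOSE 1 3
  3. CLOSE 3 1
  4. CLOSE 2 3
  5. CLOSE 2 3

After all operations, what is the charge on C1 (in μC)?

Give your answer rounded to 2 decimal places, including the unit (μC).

Answer: 10.50 μC

Derivation:
Initial: C1(6μF, Q=12μC, V=2.00V), C2(5μF, Q=12μC, V=2.40V), C3(6μF, Q=9μC, V=1.50V)
Op 1: CLOSE 3-1: Q_total=21.00, C_total=12.00, V=1.75; Q3=10.50, Q1=10.50; dissipated=0.375
Op 2: CLOSE 1-3: Q_total=21.00, C_total=12.00, V=1.75; Q1=10.50, Q3=10.50; dissipated=0.000
Op 3: CLOSE 3-1: Q_total=21.00, C_total=12.00, V=1.75; Q3=10.50, Q1=10.50; dissipated=0.000
Op 4: CLOSE 2-3: Q_total=22.50, C_total=11.00, V=2.05; Q2=10.23, Q3=12.27; dissipated=0.576
Op 5: CLOSE 2-3: Q_total=22.50, C_total=11.00, V=2.05; Q2=10.23, Q3=12.27; dissipated=0.000
Final charges: Q1=10.50, Q2=10.23, Q3=12.27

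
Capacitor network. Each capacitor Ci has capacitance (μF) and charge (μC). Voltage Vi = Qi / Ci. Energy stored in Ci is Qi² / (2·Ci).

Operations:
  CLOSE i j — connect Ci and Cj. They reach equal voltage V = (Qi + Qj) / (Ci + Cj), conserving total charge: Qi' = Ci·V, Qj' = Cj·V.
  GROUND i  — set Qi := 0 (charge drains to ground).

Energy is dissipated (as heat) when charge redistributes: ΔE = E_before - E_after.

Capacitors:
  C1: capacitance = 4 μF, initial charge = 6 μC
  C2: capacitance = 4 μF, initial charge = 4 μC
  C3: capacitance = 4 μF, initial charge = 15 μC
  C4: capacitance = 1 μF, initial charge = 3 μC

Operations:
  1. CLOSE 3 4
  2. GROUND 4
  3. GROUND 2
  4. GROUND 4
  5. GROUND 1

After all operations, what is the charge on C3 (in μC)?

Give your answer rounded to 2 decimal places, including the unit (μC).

Initial: C1(4μF, Q=6μC, V=1.50V), C2(4μF, Q=4μC, V=1.00V), C3(4μF, Q=15μC, V=3.75V), C4(1μF, Q=3μC, V=3.00V)
Op 1: CLOSE 3-4: Q_total=18.00, C_total=5.00, V=3.60; Q3=14.40, Q4=3.60; dissipated=0.225
Op 2: GROUND 4: Q4=0; energy lost=6.480
Op 3: GROUND 2: Q2=0; energy lost=2.000
Op 4: GROUND 4: Q4=0; energy lost=0.000
Op 5: GROUND 1: Q1=0; energy lost=4.500
Final charges: Q1=0.00, Q2=0.00, Q3=14.40, Q4=0.00

Answer: 14.40 μC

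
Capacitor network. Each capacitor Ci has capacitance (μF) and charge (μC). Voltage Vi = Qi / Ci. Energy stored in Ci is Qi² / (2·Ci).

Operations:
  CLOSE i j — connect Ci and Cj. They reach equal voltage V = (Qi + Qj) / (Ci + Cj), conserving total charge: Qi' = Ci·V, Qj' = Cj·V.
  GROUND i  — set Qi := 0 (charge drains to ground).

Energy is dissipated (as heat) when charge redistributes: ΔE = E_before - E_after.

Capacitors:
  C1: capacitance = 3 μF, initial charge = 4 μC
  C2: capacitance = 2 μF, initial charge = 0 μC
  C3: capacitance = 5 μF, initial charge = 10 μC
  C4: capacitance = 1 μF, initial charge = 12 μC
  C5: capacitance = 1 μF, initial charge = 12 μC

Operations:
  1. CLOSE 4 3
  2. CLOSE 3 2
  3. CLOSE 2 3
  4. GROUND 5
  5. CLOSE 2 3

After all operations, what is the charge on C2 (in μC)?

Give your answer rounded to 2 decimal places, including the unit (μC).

Initial: C1(3μF, Q=4μC, V=1.33V), C2(2μF, Q=0μC, V=0.00V), C3(5μF, Q=10μC, V=2.00V), C4(1μF, Q=12μC, V=12.00V), C5(1μF, Q=12μC, V=12.00V)
Op 1: CLOSE 4-3: Q_total=22.00, C_total=6.00, V=3.67; Q4=3.67, Q3=18.33; dissipated=41.667
Op 2: CLOSE 3-2: Q_total=18.33, C_total=7.00, V=2.62; Q3=13.10, Q2=5.24; dissipated=9.603
Op 3: CLOSE 2-3: Q_total=18.33, C_total=7.00, V=2.62; Q2=5.24, Q3=13.10; dissipated=0.000
Op 4: GROUND 5: Q5=0; energy lost=72.000
Op 5: CLOSE 2-3: Q_total=18.33, C_total=7.00, V=2.62; Q2=5.24, Q3=13.10; dissipated=0.000
Final charges: Q1=4.00, Q2=5.24, Q3=13.10, Q4=3.67, Q5=0.00

Answer: 5.24 μC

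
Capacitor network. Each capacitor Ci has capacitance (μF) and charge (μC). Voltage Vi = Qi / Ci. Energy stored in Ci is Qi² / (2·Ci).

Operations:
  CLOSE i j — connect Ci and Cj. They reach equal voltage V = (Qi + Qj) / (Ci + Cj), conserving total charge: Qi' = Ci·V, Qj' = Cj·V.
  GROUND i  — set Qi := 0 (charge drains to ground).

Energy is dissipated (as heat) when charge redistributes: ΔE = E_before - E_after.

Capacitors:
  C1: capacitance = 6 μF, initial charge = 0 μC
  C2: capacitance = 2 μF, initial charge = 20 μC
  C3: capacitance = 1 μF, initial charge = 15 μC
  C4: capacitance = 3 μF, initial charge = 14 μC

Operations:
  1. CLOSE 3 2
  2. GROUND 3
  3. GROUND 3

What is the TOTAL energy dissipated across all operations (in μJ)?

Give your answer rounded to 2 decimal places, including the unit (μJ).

Initial: C1(6μF, Q=0μC, V=0.00V), C2(2μF, Q=20μC, V=10.00V), C3(1μF, Q=15μC, V=15.00V), C4(3μF, Q=14μC, V=4.67V)
Op 1: CLOSE 3-2: Q_total=35.00, C_total=3.00, V=11.67; Q3=11.67, Q2=23.33; dissipated=8.333
Op 2: GROUND 3: Q3=0; energy lost=68.056
Op 3: GROUND 3: Q3=0; energy lost=0.000
Total dissipated: 76.389 μJ

Answer: 76.39 μJ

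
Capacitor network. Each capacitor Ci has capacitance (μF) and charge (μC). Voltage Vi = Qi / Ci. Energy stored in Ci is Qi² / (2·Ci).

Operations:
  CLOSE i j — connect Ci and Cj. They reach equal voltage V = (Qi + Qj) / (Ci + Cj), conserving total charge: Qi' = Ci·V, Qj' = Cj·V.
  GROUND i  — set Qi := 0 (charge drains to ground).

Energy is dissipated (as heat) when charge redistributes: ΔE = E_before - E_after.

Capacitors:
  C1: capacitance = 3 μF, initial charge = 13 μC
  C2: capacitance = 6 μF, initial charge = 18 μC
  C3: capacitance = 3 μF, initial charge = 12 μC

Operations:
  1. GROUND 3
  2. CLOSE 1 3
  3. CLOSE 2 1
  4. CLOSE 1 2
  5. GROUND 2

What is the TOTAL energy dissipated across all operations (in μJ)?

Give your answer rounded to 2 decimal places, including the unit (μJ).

Initial: C1(3μF, Q=13μC, V=4.33V), C2(6μF, Q=18μC, V=3.00V), C3(3μF, Q=12μC, V=4.00V)
Op 1: GROUND 3: Q3=0; energy lost=24.000
Op 2: CLOSE 1-3: Q_total=13.00, C_total=6.00, V=2.17; Q1=6.50, Q3=6.50; dissipated=14.083
Op 3: CLOSE 2-1: Q_total=24.50, C_total=9.00, V=2.72; Q2=16.33, Q1=8.17; dissipated=0.694
Op 4: CLOSE 1-2: Q_total=24.50, C_total=9.00, V=2.72; Q1=8.17, Q2=16.33; dissipated=0.000
Op 5: GROUND 2: Q2=0; energy lost=22.231
Total dissipated: 61.009 μJ

Answer: 61.01 μJ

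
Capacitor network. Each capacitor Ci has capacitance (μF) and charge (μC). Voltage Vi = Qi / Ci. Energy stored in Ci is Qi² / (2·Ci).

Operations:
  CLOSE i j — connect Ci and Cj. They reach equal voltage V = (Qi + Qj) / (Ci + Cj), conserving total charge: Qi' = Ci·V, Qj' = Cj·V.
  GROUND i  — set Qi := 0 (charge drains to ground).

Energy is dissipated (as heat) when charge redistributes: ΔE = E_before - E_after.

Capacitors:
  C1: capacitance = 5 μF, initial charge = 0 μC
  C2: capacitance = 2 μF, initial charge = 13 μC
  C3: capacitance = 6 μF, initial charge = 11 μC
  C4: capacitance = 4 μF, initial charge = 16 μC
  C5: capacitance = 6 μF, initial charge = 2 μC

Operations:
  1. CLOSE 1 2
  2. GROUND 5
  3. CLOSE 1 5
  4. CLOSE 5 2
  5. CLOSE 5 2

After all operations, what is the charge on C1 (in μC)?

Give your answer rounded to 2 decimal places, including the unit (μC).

Initial: C1(5μF, Q=0μC, V=0.00V), C2(2μF, Q=13μC, V=6.50V), C3(6μF, Q=11μC, V=1.83V), C4(4μF, Q=16μC, V=4.00V), C5(6μF, Q=2μC, V=0.33V)
Op 1: CLOSE 1-2: Q_total=13.00, C_total=7.00, V=1.86; Q1=9.29, Q2=3.71; dissipated=30.179
Op 2: GROUND 5: Q5=0; energy lost=0.333
Op 3: CLOSE 1-5: Q_total=9.29, C_total=11.00, V=0.84; Q1=4.22, Q5=5.06; dissipated=4.703
Op 4: CLOSE 5-2: Q_total=8.78, C_total=8.00, V=1.10; Q5=6.58, Q2=2.19; dissipated=0.770
Op 5: CLOSE 5-2: Q_total=8.78, C_total=8.00, V=1.10; Q5=6.58, Q2=2.19; dissipated=0.000
Final charges: Q1=4.22, Q2=2.19, Q3=11.00, Q4=16.00, Q5=6.58

Answer: 4.22 μC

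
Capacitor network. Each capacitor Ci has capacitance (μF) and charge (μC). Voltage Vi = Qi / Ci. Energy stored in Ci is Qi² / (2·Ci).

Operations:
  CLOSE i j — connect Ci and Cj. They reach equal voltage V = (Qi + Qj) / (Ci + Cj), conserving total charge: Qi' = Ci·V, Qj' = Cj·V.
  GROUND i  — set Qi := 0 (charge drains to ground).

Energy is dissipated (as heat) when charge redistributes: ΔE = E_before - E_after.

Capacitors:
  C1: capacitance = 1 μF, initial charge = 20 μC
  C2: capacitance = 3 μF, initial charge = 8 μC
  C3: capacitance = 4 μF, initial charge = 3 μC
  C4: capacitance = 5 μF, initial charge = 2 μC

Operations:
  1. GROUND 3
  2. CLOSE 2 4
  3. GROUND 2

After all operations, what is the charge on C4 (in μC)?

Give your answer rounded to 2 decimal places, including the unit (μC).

Initial: C1(1μF, Q=20μC, V=20.00V), C2(3μF, Q=8μC, V=2.67V), C3(4μF, Q=3μC, V=0.75V), C4(5μF, Q=2μC, V=0.40V)
Op 1: GROUND 3: Q3=0; energy lost=1.125
Op 2: CLOSE 2-4: Q_total=10.00, C_total=8.00, V=1.25; Q2=3.75, Q4=6.25; dissipated=4.817
Op 3: GROUND 2: Q2=0; energy lost=2.344
Final charges: Q1=20.00, Q2=0.00, Q3=0.00, Q4=6.25

Answer: 6.25 μC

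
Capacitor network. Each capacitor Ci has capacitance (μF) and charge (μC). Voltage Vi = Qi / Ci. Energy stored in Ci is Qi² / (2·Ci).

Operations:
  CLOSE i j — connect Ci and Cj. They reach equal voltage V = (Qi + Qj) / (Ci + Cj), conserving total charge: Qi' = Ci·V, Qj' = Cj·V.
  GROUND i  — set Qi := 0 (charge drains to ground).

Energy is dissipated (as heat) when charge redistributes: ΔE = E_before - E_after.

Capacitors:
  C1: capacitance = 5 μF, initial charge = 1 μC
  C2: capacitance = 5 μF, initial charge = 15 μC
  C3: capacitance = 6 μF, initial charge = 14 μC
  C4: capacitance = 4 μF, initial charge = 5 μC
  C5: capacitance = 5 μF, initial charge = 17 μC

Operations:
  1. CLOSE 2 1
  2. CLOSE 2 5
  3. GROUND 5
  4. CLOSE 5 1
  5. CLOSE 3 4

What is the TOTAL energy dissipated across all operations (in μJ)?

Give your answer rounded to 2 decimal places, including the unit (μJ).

Initial: C1(5μF, Q=1μC, V=0.20V), C2(5μF, Q=15μC, V=3.00V), C3(6μF, Q=14μC, V=2.33V), C4(4μF, Q=5μC, V=1.25V), C5(5μF, Q=17μC, V=3.40V)
Op 1: CLOSE 2-1: Q_total=16.00, C_total=10.00, V=1.60; Q2=8.00, Q1=8.00; dissipated=9.800
Op 2: CLOSE 2-5: Q_total=25.00, C_total=10.00, V=2.50; Q2=12.50, Q5=12.50; dissipated=4.050
Op 3: GROUND 5: Q5=0; energy lost=15.625
Op 4: CLOSE 5-1: Q_total=8.00, C_total=10.00, V=0.80; Q5=4.00, Q1=4.00; dissipated=3.200
Op 5: CLOSE 3-4: Q_total=19.00, C_total=10.00, V=1.90; Q3=11.40, Q4=7.60; dissipated=1.408
Total dissipated: 34.083 μJ

Answer: 34.08 μJ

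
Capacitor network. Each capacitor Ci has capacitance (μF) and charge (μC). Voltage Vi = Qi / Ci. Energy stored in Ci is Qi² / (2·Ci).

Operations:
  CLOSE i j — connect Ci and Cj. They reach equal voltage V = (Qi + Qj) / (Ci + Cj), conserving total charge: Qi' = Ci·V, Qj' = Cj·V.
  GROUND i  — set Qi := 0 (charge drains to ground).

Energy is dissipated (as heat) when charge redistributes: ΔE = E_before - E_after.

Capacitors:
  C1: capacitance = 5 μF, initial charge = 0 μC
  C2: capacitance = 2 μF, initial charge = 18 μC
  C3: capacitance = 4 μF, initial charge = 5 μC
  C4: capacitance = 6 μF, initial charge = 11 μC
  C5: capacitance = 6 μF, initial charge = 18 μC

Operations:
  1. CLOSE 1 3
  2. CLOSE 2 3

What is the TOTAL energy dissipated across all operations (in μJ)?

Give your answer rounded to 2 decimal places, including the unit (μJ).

Answer: 49.28 μJ

Derivation:
Initial: C1(5μF, Q=0μC, V=0.00V), C2(2μF, Q=18μC, V=9.00V), C3(4μF, Q=5μC, V=1.25V), C4(6μF, Q=11μC, V=1.83V), C5(6μF, Q=18μC, V=3.00V)
Op 1: CLOSE 1-3: Q_total=5.00, C_total=9.00, V=0.56; Q1=2.78, Q3=2.22; dissipated=1.736
Op 2: CLOSE 2-3: Q_total=20.22, C_total=6.00, V=3.37; Q2=6.74, Q3=13.48; dissipated=47.539
Total dissipated: 49.275 μJ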